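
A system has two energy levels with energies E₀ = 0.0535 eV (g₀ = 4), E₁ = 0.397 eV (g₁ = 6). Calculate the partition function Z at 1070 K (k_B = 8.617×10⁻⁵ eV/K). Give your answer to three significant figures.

k_BT = 8.617×10⁻⁵ × 1070 K = 0.092202 eV.
Eᵢ/kT = 0.58025, 4.3058.
Z = Σ gᵢe^(−Eᵢ/kT) = 4·e^(−0.58025) + 6·e^(−4.3058) = 2.2390 + 0.080941 = 2.3199.

Z = 2.32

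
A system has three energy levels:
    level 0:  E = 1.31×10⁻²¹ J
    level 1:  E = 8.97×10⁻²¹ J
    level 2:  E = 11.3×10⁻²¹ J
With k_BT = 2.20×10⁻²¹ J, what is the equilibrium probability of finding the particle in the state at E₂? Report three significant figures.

Eᵢ/kT = 0.59545, 4.0773, 5.1364.
Z = Σ e^(−Eᵢ/kT) = e^(−0.59545) + e^(−4.0773) + e^(−5.1364) = 0.55131 + 0.016953 + 0.0058788 = 0.57414.
P₂ = e^(−E₂/kT) / Z = 0.0058788/0.57414 = 0.0102.

0.0102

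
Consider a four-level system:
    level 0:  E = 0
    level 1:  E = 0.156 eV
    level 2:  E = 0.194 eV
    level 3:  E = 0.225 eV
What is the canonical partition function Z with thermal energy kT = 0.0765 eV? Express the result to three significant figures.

Z = 1.26

Eᵢ/kT = 0, 2.0392, 2.5359, 2.9412.
Z = Σ e^(−Eᵢ/kT) = e^(−0) + e^(−2.0392) + e^(−2.5359) + e^(−2.9412) = 1.0000 + 0.13013 + 0.079190 + 0.052802 = 1.2621.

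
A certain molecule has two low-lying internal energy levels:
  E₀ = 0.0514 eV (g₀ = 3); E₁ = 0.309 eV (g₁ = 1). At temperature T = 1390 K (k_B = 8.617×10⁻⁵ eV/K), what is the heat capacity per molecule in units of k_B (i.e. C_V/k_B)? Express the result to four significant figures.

0.1663

k_BT = 8.617×10⁻⁵ × 1390 K = 0.119776 eV.
Eᵢ/kT = 0.429134, 2.57982.
Z = Σ gᵢe^(−Eᵢ/kT) = 3·e^(−0.429134) + 1·e^(−2.57982) = 1.95322 + 0.0757876 = 2.02901.
⟨E⟩ = 0.0610218 eV, ⟨E²⟩ = 0.00610968 eV².
C_V/k_B = (⟨E²⟩ − ⟨E⟩²)/(kT)² = (0.00610968 − 0.00372366)/0.0143463 = 0.1663.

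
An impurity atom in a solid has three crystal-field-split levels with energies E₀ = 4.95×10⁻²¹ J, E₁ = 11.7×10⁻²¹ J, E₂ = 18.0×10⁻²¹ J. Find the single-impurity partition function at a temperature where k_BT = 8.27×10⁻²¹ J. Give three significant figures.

Eᵢ/kT = 0.59855, 1.4148, 2.1765.
Z = Σ e^(−Eᵢ/kT) = e^(−0.59855) + e^(−1.4148) + e^(−2.1765) = 0.54961 + 0.24297 + 0.11344 = 0.90602.

Z = 0.906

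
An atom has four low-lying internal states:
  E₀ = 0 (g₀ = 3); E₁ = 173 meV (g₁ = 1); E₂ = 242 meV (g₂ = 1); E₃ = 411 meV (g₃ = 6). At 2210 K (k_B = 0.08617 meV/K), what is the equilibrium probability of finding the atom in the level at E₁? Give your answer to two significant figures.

k_BT = 0.08617 × 2210 K = 190.4 meV.
Eᵢ/kT = 0, 0.9086, 1.271, 2.159.
Z = Σ gᵢe^(−Eᵢ/kT) = 3·e^(−0) + 1·e^(−0.9086) + 1·e^(−1.271) + 6·e^(−2.159) = 3.000 + 0.4031 + 0.2806 + 0.6926 = 4.376.
P₁ = g₁ e^(−E₁/kT) / Z = 0.4031/4.376 = 0.092.

0.092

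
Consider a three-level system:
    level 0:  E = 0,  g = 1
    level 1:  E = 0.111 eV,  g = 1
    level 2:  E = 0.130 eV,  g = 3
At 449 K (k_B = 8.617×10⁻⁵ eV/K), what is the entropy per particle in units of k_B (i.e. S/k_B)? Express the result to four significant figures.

0.5911

k_BT = 8.617×10⁻⁵ × 449 K = 0.0386903 eV.
Eᵢ/kT = 0, 2.86894, 3.36002.
Z = Σ gᵢe^(−Eᵢ/kT) = 1·e^(−0) + 1·e^(−2.86894) + 3·e^(−3.36002) = 1.00000 + 0.0567591 + 0.104204 = 1.16096.
⟨E⟩ = Σ EᵢPᵢ = 0.0170951 eV.
S/k_B = ln Z + ⟨E⟩/kT = ln(1.16096) + 0.0170951/0.0386903 = 0.149247 + 0.441845 = 0.5911.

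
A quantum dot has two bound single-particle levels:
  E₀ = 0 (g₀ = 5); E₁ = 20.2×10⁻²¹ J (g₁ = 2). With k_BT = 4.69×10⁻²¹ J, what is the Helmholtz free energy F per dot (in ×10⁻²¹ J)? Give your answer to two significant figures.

-7.6 ×10⁻²¹ J

Eᵢ/kT = 0, 4.307.
Z = Σ gᵢe^(−Eᵢ/kT) = 5·e^(−0) + 2·e^(−4.307) = 5.000 + 0.02695 = 5.027.
F = −kT ln Z = −4.69 × ln(5.027) = −4.69 × 1.615 = -7.6 ×10⁻²¹ J.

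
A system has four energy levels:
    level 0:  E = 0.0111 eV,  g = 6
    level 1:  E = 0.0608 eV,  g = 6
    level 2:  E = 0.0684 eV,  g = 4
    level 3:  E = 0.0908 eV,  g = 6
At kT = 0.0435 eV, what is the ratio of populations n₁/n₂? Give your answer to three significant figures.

1.79

n₁/n₂ = (g₁/g₂) exp[−(E₁−E₂)/kT] = (6/4) × exp(−(-0.0076 eV)/(0.0435 eV)) = (6/4) × exp(0.17471) = 1.79.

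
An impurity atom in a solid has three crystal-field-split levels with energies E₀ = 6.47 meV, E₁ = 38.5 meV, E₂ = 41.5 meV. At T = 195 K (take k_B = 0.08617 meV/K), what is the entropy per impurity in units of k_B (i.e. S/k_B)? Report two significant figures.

k_BT = 0.08617 × 195 K = 16.80 meV.
Eᵢ/kT = 0.3851, 2.292, 2.470.
Z = Σ e^(−Eᵢ/kT) = e^(−0.3851) + e^(−2.292) + e^(−2.470) = 0.6804 + 0.1011 + 0.08458 = 0.8661.
⟨E⟩ = Σ EᵢPᵢ = 13.63 meV.
S/k_B = ln Z + ⟨E⟩/kT = ln(0.8661) + 13.63/16.80 = -0.1438 + 0.8113 = 0.67.

0.67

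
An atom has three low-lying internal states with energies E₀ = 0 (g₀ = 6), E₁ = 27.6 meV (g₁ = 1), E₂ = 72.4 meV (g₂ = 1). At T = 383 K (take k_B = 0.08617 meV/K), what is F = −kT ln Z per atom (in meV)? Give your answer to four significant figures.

k_BT = 0.08617 × 383 K = 33.0031 meV.
Eᵢ/kT = 0, 0.836285, 2.19373.
Z = Σ gᵢe^(−Eᵢ/kT) = 6·e^(−0) + 1·e^(−0.836285) + 1·e^(−2.19373) = 6.00000 + 0.433317 + 0.111500 = 6.54482.
F = −kT ln Z = −33.0031 × ln(6.54482) = −33.0031 × 1.87867 = -62.00 meV.

-62.00 meV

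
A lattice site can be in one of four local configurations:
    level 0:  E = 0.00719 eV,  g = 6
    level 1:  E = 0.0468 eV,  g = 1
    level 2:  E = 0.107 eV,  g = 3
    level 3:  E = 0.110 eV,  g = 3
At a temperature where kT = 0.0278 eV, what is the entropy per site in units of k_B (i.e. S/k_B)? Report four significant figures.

1.999

Eᵢ/kT = 0.258633, 1.68345, 3.84892, 3.95683.
Z = Σ gᵢe^(−Eᵢ/kT) = 6·e^(−0.258633) + 1·e^(−1.68345) + 3·e^(−3.84892) + 3·e^(−3.95683) = 4.63264 + 0.185732 + 0.0639082 + 0.0573709 = 4.93965.
⟨E⟩ = Σ EᵢPᵢ = 0.0111647 eV.
S/k_B = ln Z + ⟨E⟩/kT = ln(4.93965) + 0.0111647/0.0278 = 1.59729 + 0.401608 = 1.999.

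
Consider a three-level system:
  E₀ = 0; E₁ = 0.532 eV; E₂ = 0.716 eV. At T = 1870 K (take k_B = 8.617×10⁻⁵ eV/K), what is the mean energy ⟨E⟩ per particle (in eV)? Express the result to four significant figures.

k_BT = 8.617×10⁻⁵ × 1870 K = 0.161138 eV.
Eᵢ/kT = 0, 3.30152, 4.44340.
Z = Σ e^(−Eᵢ/kT) = e^(−0) + e^(−3.30152) + e^(−4.44340) = 1.00000 + 0.0368271 + 0.0117559 = 1.04858.
⟨E⟩ = Σ Eᵢ e^(−Eᵢ/kT) / Z = (0·1.00000 + 0.532·0.0368271 + 0.716·0.0117559) / 1.04858 = 0.02671 eV.

0.02671 eV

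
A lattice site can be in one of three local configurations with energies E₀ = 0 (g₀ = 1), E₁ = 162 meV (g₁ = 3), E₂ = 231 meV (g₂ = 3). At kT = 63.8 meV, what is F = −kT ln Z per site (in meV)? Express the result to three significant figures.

-17.6 meV

Eᵢ/kT = 0, 2.5392, 3.6207.
Z = Σ gᵢe^(−Eᵢ/kT) = 1·e^(−0) + 3·e^(−2.5392) + 3·e^(−3.6207) = 1.0000 + 0.23679 + 0.080292 = 1.3171.
F = −kT ln Z = −63.8 × ln(1.3171) = −63.8 × 0.27543 = -17.6 meV.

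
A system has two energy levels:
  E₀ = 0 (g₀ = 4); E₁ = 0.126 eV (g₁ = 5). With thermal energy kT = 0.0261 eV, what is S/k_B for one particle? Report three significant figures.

1.44

Eᵢ/kT = 0, 4.8276.
Z = Σ gᵢe^(−Eᵢ/kT) = 4·e^(−0) + 5·e^(−4.8276) = 4.0000 + 0.040029 = 4.0400.
⟨E⟩ = Σ EᵢPᵢ = 0.0012484 eV.
S/k_B = ln Z + ⟨E⟩/kT = ln(4.0400) + 0.0012484/0.0261 = 1.3962 + 0.047831 = 1.44.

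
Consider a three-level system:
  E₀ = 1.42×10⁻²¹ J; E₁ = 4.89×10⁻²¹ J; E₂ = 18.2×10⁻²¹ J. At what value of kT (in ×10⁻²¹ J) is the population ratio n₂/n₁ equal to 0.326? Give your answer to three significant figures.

n₂/n₁ = exp[−(E₂−E₁)/kT] = 0.326.
⇒ (E₂−E₁)/kT = ln(1/0.326) = ln(3.0675) = 1.1209.
kT = 13.31 ×10⁻²¹ J / 1.1209 = 11.9 ×10⁻²¹ J.

11.9 ×10⁻²¹ J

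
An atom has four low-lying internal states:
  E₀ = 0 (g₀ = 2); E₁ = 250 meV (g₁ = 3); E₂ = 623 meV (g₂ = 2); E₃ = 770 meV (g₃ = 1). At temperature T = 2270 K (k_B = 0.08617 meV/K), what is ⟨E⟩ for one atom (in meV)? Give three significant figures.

k_BT = 0.08617 × 2270 K = 195.61 meV.
Eᵢ/kT = 0, 1.2781, 3.1849, 3.9364.
Z = Σ gᵢe^(−Eᵢ/kT) = 2·e^(−0) + 3·e^(−1.2781) + 2·e^(−3.1849) + 1·e^(−3.9364) = 2.0000 + 0.83570 + 0.082765 + 0.019518 = 2.9380.
⟨E⟩ = Σ Eᵢ gᵢe^(−Eᵢ/kT) / Z = (0·2.0000 + 250·0.83570 + 623·0.082765 + 770·0.019518) / 2.9380 = 93.8 meV.

93.8 meV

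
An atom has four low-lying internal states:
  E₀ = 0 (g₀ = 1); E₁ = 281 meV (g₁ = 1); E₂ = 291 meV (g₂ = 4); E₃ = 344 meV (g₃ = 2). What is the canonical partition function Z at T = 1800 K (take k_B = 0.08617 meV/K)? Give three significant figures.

Z = 1.99

k_BT = 0.08617 × 1800 K = 155.11 meV.
Eᵢ/kT = 0, 1.8116, 1.8761, 2.2178.
Z = Σ gᵢe^(−Eᵢ/kT) = 1·e^(−0) + 1·e^(−1.8116) + 4·e^(−1.8761) + 2·e^(−2.2178) = 1.0000 + 0.16339 + 0.61275 + 0.21770 = 1.9938.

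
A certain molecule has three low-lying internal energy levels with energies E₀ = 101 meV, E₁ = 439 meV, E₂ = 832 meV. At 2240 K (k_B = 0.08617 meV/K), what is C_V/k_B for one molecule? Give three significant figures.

0.610

k_BT = 0.08617 × 2240 K = 193.02 meV.
Eᵢ/kT = 0.52326, 2.2744, 4.3104.
Z = Σ e^(−Eᵢ/kT) = e^(−0.52326) + e^(−2.2744) + e^(−4.3104) = 0.59259 + 0.10286 + 0.013428 = 0.70888.
⟨E⟩ = 163.89 meV, ⟨E²⟩ = 49604 meV².
C_V/k_B = (⟨E²⟩ − ⟨E⟩²)/(kT)² = (49604 − 26860)/37257 = 0.610.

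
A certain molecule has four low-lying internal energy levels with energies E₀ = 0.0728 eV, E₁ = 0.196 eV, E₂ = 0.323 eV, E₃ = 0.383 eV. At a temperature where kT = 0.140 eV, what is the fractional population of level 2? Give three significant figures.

Eᵢ/kT = 0.52000, 1.4000, 2.3071, 2.7357.
Z = Σ e^(−Eᵢ/kT) = e^(−0.52000) + e^(−1.4000) + e^(−2.3071) + e^(−2.7357) = 0.59452 + 0.24660 + 0.099550 + 0.064849 = 1.0055.
P₂ = e^(−E₂/kT) / Z = 0.099550/1.0055 = 0.0990.

0.0990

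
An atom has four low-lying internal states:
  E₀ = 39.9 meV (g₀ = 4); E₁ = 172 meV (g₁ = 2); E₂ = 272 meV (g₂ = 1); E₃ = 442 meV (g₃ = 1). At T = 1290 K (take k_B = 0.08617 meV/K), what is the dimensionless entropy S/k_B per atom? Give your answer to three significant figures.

1.79

k_BT = 0.08617 × 1290 K = 111.16 meV.
Eᵢ/kT = 0.35894, 1.5473, 2.4469, 3.9763.
Z = Σ gᵢe^(−Eᵢ/kT) = 4·e^(−0.35894) + 2·e^(−1.5473) + 1·e^(−2.4469) + 1·e^(−3.9763) = 2.7937 + 0.42564 + 0.086562 + 0.018755 = 3.3247.
⟨E⟩ = Σ EᵢPᵢ = 65.123 meV.
S/k_B = ln Z + ⟨E⟩/kT = ln(3.3247) + 65.123/111.16 = 1.2014 + 0.58585 = 1.79.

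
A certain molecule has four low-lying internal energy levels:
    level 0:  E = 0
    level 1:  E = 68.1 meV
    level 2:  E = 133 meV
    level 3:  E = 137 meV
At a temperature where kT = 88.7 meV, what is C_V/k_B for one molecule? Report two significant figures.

Eᵢ/kT = 0, 0.7678, 1.499, 1.545.
Z = Σ e^(−Eᵢ/kT) = e^(−0) + e^(−0.7678) + e^(−1.499) + e^(−1.545) = 1.000 + 0.4640 + 0.2234 + 0.2133 = 1.901.
⟨E⟩ = 47.62 meV, ⟨E²⟩ = 5317 meV².
C_V/k_B = (⟨E²⟩ − ⟨E⟩²)/(kT)² = (5317 − 2268)/7868 = 0.39.

0.39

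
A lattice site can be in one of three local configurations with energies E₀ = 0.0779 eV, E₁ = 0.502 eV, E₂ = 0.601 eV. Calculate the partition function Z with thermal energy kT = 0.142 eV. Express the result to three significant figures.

Eᵢ/kT = 0.54859, 3.5352, 4.2324.
Z = Σ e^(−Eᵢ/kT) = e^(−0.54859) + e^(−3.5352) + e^(−4.2324) = 0.57776 + 0.029153 + 0.014518 = 0.62143.

Z = 0.621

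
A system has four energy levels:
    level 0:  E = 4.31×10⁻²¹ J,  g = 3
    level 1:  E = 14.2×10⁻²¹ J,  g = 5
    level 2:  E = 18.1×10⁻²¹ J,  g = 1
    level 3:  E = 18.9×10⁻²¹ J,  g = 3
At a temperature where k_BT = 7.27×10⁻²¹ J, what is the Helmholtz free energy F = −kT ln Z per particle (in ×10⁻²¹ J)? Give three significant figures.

-7.15 ×10⁻²¹ J

Eᵢ/kT = 0.59285, 1.9532, 2.4897, 2.5997.
Z = Σ gᵢe^(−Eᵢ/kT) = 3·e^(−0.59285) + 5·e^(−1.9532) + 1·e^(−2.4897) + 3·e^(−2.5997) = 1.6582 + 0.70910 + 0.082935 + 0.22289 = 2.6731.
F = −kT ln Z = −7.27 × ln(2.6731) = −7.27 × 0.98324 = -7.15 ×10⁻²¹ J.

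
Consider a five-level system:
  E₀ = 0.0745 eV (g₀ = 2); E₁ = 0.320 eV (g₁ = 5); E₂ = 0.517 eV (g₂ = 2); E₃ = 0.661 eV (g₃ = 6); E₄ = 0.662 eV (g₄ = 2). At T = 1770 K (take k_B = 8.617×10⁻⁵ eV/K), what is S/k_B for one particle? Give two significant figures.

k_BT = 8.617×10⁻⁵ × 1770 K = 0.1525 eV.
Eᵢ/kT = 0.4885, 2.098, 3.390, 4.334, 4.341.
Z = Σ gᵢe^(−Eᵢ/kT) = 2·e^(−0.4885) + 5·e^(−2.098) + 2·e^(−3.390) + 6·e^(−4.334) + 2·e^(−4.341) = 1.227 + 0.6135 + 0.06742 + 0.07869 + 0.02605 = 2.013.
⟨E⟩ = Σ EᵢPᵢ = 0.1947 eV.
S/k_B = ln Z + ⟨E⟩/kT = ln(2.013) + 0.1947/0.1525 = 0.6996 + 1.277 = 2.0.

2.0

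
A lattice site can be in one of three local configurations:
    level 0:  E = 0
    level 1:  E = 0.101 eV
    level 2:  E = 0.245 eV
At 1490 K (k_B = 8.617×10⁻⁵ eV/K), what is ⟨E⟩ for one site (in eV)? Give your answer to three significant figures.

0.0513 eV

k_BT = 8.617×10⁻⁵ × 1490 K = 0.12839 eV.
Eᵢ/kT = 0, 0.78667, 1.9082.
Z = Σ e^(−Eᵢ/kT) = e^(−0) + e^(−0.78667) + e^(−1.9082) = 1.0000 + 0.45536 + 0.14835 = 1.6037.
⟨E⟩ = Σ Eᵢ e^(−Eᵢ/kT) / Z = (0·1.0000 + 0.101·0.45536 + 0.245·0.14835) / 1.6037 = 0.0513 eV.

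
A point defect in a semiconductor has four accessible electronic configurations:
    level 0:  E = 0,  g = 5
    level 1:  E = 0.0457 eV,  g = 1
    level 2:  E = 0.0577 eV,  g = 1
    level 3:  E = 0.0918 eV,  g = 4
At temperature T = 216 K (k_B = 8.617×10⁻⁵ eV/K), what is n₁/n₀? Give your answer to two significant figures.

0.017

k_BT = 8.617×10⁻⁵ × 216 K = 0.01861 eV.
n₁/n₀ = (g₁/g₀) exp[−(E₁−E₀)/kT] = (1/5) × exp(−(0.0457 eV)/(0.01861 eV)) = (1/5) × exp(-2.456) = 0.017.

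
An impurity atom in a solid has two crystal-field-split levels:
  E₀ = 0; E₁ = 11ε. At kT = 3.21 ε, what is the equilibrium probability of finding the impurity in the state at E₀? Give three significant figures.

0.969

Eᵢ/kT = 0, 3.4268.
Z = Σ e^(−Eᵢ/kT) = e^(−0) + e^(−3.4268) = 1.0000 + 0.032491 = 1.0325.
P₀ = e^(−E₀/kT) / Z = 1.0000/1.0325 = 0.969.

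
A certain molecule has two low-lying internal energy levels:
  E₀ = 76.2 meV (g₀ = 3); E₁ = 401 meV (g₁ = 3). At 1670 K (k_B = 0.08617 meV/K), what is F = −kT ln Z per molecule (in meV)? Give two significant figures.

k_BT = 0.08617 × 1670 K = 143.9 meV.
Eᵢ/kT = 0.5295, 2.787.
Z = Σ gᵢe^(−Eᵢ/kT) = 3·e^(−0.5295) + 3·e^(−2.787) = 1.767 + 0.1848 = 1.952.
F = −kT ln Z = −143.9 × ln(1.952) = −143.9 × 0.6689 = -96 meV.

-96 meV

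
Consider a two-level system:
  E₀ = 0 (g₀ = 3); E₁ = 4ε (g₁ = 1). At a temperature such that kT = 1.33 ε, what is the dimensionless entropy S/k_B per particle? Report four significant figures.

1.164

Eᵢ/kT = 0, 3.00752.
Z = Σ gᵢe^(−Eᵢ/kT) = 3·e^(−0) + 1·e^(−3.00752) = 3.00000 + 0.0494141 = 3.04941.
⟨E⟩ = Σ EᵢPᵢ = 0.0648179 ε.
S/k_B = ln Z + ⟨E⟩/kT = ln(3.04941) + 0.0648179/1.33 = 1.11495 + 0.0487353 = 1.164.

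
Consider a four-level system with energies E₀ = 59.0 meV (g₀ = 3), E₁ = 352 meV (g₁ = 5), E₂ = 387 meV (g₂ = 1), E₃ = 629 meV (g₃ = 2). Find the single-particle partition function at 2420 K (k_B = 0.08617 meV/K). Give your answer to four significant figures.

k_BT = 0.08617 × 2420 K = 208.531 meV.
Eᵢ/kT = 0.282932, 1.68800, 1.85584, 3.01634.
Z = Σ gᵢe^(−Eᵢ/kT) = 3·e^(−0.282932) + 5·e^(−1.68800) + 1·e^(−1.85584) + 2·e^(−3.01634) = 2.26071 + 0.924445 + 0.156322 + 0.0979603 = 3.43944.

Z = 3.439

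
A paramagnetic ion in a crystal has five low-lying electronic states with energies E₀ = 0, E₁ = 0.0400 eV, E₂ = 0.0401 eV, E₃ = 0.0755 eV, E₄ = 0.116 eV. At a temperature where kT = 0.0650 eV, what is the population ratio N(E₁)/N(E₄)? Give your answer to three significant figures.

3.22

n₁/n₄ = exp[−(E₁−E₄)/kT] = exp(−(-0.0760 eV)/(0.0650 eV)) = exp(1.1692) = 3.22.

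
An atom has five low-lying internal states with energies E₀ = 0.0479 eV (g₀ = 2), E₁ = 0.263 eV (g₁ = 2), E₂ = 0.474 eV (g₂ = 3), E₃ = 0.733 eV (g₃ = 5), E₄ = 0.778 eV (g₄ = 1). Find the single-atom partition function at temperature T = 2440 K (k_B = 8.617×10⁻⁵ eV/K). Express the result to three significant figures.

k_BT = 8.617×10⁻⁵ × 2440 K = 0.21025 eV.
Eᵢ/kT = 0.22782, 1.2509, 2.2545, 3.4863, 3.7004.
Z = Σ gᵢe^(−Eᵢ/kT) = 2·e^(−0.22782) + 2·e^(−1.2509) + 3·e^(−2.2545) + 5·e^(−3.4863) + 1·e^(−3.7004) = 1.5925 + 0.57249 + 0.31478 + 0.15307 + 0.024714 = 2.6576.

Z = 2.66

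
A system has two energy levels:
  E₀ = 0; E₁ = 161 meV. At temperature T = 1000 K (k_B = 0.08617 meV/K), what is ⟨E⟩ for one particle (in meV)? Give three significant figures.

21.5 meV

k_BT = 0.08617 × 1000 K = 86.170 meV.
Eᵢ/kT = 0, 1.8684.
Z = Σ e^(−Eᵢ/kT) = e^(−0) + e^(−1.8684) = 1.0000 + 0.15437 = 1.1544.
⟨E⟩ = Σ Eᵢ e^(−Eᵢ/kT) / Z = (0·1.0000 + 161·0.15437) / 1.1544 = 21.5 meV.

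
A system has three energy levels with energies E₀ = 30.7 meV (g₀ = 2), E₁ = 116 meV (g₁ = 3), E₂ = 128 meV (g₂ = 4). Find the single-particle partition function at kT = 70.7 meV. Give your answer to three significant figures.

Eᵢ/kT = 0.43423, 1.6407, 1.8105.
Z = Σ gᵢe^(−Eᵢ/kT) = 2·e^(−0.43423) + 3·e^(−1.6407) + 4·e^(−1.8105) = 1.2955 + 0.58153 + 0.65429 = 2.5313.

Z = 2.53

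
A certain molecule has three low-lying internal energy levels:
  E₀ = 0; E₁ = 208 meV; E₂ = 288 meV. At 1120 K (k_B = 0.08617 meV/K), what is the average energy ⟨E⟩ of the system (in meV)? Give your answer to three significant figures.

33.2 meV

k_BT = 0.08617 × 1120 K = 96.510 meV.
Eᵢ/kT = 0, 2.1552, 2.9841.
Z = Σ e^(−Eᵢ/kT) = e^(−0) + e^(−2.1552) + e^(−2.9841) = 1.0000 + 0.11588 + 0.050585 = 1.1665.
⟨E⟩ = Σ Eᵢ e^(−Eᵢ/kT) / Z = (0·1.0000 + 208·0.11588 + 288·0.050585) / 1.1665 = 33.2 meV.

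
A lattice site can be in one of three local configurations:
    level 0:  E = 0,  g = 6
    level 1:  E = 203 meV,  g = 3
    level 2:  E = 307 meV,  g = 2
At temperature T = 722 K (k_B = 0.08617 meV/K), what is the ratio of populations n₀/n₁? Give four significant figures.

k_BT = 0.08617 × 722 K = 62.2147 meV.
n₀/n₁ = (g₀/g₁) exp[−(E₀−E₁)/kT] = (6/3) × exp(−(-203 meV)/(62.2147 meV)) = (6/3) × exp(3.26289) = 52.25.

52.25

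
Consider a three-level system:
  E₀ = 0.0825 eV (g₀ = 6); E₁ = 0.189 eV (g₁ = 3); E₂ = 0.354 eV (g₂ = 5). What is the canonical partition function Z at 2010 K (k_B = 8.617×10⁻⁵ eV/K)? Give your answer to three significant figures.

Z = 5.38

k_BT = 8.617×10⁻⁵ × 2010 K = 0.17320 eV.
Eᵢ/kT = 0.47633, 1.0912, 2.0439.
Z = Σ gᵢe^(−Eᵢ/kT) = 6·e^(−0.47633) + 3·e^(−1.0912) + 5·e^(−2.0439) = 3.7264 + 1.0074 + 0.64761 = 5.3814.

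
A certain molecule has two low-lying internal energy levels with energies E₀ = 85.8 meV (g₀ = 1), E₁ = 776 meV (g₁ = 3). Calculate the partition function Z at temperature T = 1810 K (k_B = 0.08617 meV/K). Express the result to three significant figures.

k_BT = 0.08617 × 1810 K = 155.97 meV.
Eᵢ/kT = 0.55011, 4.9753.
Z = Σ gᵢe^(−Eᵢ/kT) = 1·e^(−0.55011) + 3·e^(−4.9753) = 0.57689 + 0.020719 = 0.59761.

Z = 0.598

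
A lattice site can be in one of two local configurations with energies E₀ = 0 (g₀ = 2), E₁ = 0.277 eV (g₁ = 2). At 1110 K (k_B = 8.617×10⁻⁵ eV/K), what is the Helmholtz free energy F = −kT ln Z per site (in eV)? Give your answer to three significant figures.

k_BT = 8.617×10⁻⁵ × 1110 K = 0.095649 eV.
Eᵢ/kT = 0, 2.8960.
Z = Σ gᵢe^(−Eᵢ/kT) = 2·e^(−0) + 2·e^(−2.8960) = 2.0000 + 0.11049 = 2.1105.
F = −kT ln Z = −0.095649 × ln(2.1105) = −0.095649 × 0.74692 = -0.0714 eV.

-0.0714 eV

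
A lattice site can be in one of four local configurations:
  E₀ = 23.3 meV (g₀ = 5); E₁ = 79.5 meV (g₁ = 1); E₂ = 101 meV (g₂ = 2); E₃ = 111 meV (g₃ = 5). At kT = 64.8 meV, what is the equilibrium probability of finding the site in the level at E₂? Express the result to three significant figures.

Eᵢ/kT = 0.35957, 1.2269, 1.5586, 1.7130.
Z = Σ gᵢe^(−Eᵢ/kT) = 5·e^(−0.35957) + 1·e^(−1.2269) + 2·e^(−1.5586) + 5·e^(−1.7130) = 3.4899 + 0.29320 + 0.42086 + 0.90162 = 5.1056.
P₂ = g₂ e^(−E₂/kT) / Z = 0.42086/5.1056 = 0.0824.

0.0824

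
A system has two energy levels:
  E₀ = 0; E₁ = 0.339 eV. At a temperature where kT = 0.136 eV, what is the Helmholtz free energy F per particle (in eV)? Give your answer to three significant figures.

-0.0108 eV

Eᵢ/kT = 0, 2.4926.
Z = Σ e^(−Eᵢ/kT) = e^(−0) + e^(−2.4926) = 1.0000 + 0.082695 = 1.0827.
F = −kT ln Z = −0.136 × ln(1.0827) = −0.136 × 0.079458 = -0.0108 eV.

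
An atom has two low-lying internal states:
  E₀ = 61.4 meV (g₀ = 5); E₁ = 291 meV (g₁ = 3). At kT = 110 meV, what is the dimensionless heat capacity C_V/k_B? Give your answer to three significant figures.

0.281

Eᵢ/kT = 0.55818, 2.6455.
Z = Σ gᵢe^(−Eᵢ/kT) = 5·e^(−0.55818) + 3·e^(−2.6455) = 2.8612 + 0.21291 = 3.0741.
⟨E⟩ = 77.302 meV, ⟨E²⟩ = 9373.8 meV².
C_V/k_B = (⟨E²⟩ − ⟨E⟩²)/(kT)² = (9373.8 − 5975.6)/12100 = 0.281.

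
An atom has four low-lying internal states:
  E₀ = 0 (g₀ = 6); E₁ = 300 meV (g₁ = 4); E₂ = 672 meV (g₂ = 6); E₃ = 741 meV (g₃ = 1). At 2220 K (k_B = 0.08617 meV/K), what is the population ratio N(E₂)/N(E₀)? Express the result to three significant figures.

k_BT = 0.08617 × 2220 K = 191.30 meV.
n₂/n₀ = (g₂/g₀) exp[−(E₂−E₀)/kT] = (6/6) × exp(−(672 meV)/(191.30 meV)) = (6/6) × exp(-3.5128) = 0.0298.

0.0298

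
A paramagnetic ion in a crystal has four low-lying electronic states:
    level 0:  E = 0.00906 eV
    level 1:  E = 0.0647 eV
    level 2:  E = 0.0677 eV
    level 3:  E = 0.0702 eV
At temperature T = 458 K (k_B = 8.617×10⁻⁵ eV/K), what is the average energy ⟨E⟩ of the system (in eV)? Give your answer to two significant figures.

k_BT = 8.617×10⁻⁵ × 458 K = 0.03947 eV.
Eᵢ/kT = 0.2295, 1.639, 1.715, 1.779.
Z = Σ e^(−Eᵢ/kT) = e^(−0.2295) + e^(−1.639) + e^(−1.715) + e^(−1.779) = 0.7949 + 0.1942 + 0.1800 + 0.1688 = 1.338.
⟨E⟩ = Σ Eᵢ e^(−Eᵢ/kT) / Z = (0.00906·0.7949 + 0.0647·0.1942 + 0.0677·0.1800 + 0.0702·0.1688) / 1.338 = 0.033 eV.

0.033 eV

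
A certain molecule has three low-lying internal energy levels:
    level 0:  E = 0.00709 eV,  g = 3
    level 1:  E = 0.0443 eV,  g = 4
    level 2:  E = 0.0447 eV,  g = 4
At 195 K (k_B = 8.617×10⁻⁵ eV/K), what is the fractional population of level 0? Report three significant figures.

0.777

k_BT = 8.617×10⁻⁵ × 195 K = 0.016803 eV.
Eᵢ/kT = 0.42195, 2.6364, 2.6602.
Z = Σ gᵢe^(−Eᵢ/kT) = 3·e^(−0.42195) + 4·e^(−2.6364) + 4·e^(−2.6602) = 1.9673 + 0.28647 + 0.27974 = 2.5335.
P₀ = g₀ e^(−E₀/kT) / Z = 1.9673/2.5335 = 0.777.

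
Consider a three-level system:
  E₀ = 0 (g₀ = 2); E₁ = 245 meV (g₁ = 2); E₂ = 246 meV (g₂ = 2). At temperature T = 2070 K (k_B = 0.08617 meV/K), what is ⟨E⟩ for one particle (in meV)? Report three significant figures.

k_BT = 0.08617 × 2070 K = 178.37 meV.
Eᵢ/kT = 0, 1.3735, 1.3792.
Z = Σ gᵢe^(−Eᵢ/kT) = 2·e^(−0) + 2·e^(−1.3735) + 2·e^(−1.3792) = 2.0000 + 0.50644 + 0.50356 = 3.0100.
⟨E⟩ = Σ Eᵢ gᵢe^(−Eᵢ/kT) / Z = (0·2.0000 + 245·0.50644 + 246·0.50356) / 3.0100 = 82.4 meV.

82.4 meV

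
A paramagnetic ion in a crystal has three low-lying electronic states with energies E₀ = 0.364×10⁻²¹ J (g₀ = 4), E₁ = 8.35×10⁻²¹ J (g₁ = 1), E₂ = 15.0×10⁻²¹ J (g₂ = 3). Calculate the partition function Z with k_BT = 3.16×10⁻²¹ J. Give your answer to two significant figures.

Eᵢ/kT = 0.1152, 2.642, 4.747.
Z = Σ gᵢe^(−Eᵢ/kT) = 4·e^(−0.1152) + 1·e^(−2.642) + 3·e^(−4.747) = 3.565 + 0.07122 + 0.02603 = 3.662.

Z = 3.7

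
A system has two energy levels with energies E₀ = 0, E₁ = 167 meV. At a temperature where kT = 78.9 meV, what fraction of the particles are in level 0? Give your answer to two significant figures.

Eᵢ/kT = 0, 2.117.
Z = Σ e^(−Eᵢ/kT) = e^(−0) + e^(−2.117) = 1.000 + 0.1204 = 1.120.
P₀ = e^(−E₀/kT) / Z = 1.000/1.120 = 0.89.

0.89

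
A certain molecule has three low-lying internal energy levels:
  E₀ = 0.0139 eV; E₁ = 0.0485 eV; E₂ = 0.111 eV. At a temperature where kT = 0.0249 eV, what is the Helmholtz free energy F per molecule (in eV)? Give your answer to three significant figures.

0.00796 eV

Eᵢ/kT = 0.55823, 1.9478, 4.4578.
Z = Σ e^(−Eᵢ/kT) = e^(−0.55823) + e^(−1.9478) + e^(−4.4578) = 0.57222 + 0.14259 + 0.011588 = 0.72640.
F = −kT ln Z = −0.0249 × ln(0.72640) = −0.0249 × -0.31965 = 0.00796 eV.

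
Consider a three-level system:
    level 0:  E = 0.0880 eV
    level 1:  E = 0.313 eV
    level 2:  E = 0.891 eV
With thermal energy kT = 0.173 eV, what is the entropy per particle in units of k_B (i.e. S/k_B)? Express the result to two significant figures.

0.56

Eᵢ/kT = 0.5087, 1.809, 5.150.
Z = Σ e^(−Eᵢ/kT) = e^(−0.5087) + e^(−1.809) + e^(−5.150) = 0.6013 + 0.1638 + 0.005799 = 0.7709.
⟨E⟩ = Σ EᵢPᵢ = 0.1418 eV.
S/k_B = ln Z + ⟨E⟩/kT = ln(0.7709) + 0.1418/0.173 = -0.2602 + 0.8197 = 0.56.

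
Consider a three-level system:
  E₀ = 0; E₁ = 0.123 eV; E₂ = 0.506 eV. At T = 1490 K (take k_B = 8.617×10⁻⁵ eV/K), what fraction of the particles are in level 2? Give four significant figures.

k_BT = 8.617×10⁻⁵ × 1490 K = 0.128393 eV.
Eᵢ/kT = 0, 0.957996, 3.94102.
Z = Σ e^(−Eᵢ/kT) = e^(−0) + e^(−0.957996) + e^(−3.94102) = 1.00000 + 0.383661 + 0.0194284 = 1.40309.
P₂ = e^(−E₂/kT) / Z = 0.0194284/1.40309 = 0.01385.

0.01385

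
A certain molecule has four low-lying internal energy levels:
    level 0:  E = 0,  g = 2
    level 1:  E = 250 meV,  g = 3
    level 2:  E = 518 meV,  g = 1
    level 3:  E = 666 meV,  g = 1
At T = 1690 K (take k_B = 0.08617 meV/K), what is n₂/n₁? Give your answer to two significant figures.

k_BT = 0.08617 × 1690 K = 145.6 meV.
n₂/n₁ = (g₂/g₁) exp[−(E₂−E₁)/kT] = (1/3) × exp(−(268 meV)/(145.6 meV)) = (1/3) × exp(-1.841) = 0.053.

0.053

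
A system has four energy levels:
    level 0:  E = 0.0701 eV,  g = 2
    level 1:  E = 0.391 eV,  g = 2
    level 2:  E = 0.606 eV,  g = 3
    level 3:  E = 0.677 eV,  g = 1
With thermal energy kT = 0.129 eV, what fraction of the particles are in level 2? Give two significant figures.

Eᵢ/kT = 0.5434, 3.031, 4.698, 5.248.
Z = Σ gᵢe^(−Eᵢ/kT) = 2·e^(−0.5434) + 2·e^(−3.031) + 3·e^(−4.698) + 1·e^(−5.248) = 1.162 + 0.09653 + 0.02734 + 0.005258 = 1.291.
P₂ = g₂ e^(−E₂/kT) / Z = 0.02734/1.291 = 0.021.

0.021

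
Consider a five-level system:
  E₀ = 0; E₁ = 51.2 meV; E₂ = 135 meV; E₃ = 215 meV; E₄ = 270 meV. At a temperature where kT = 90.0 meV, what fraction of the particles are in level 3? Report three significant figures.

0.0475

Eᵢ/kT = 0, 0.56889, 1.5000, 2.3889, 3.0000.
Z = Σ e^(−Eᵢ/kT) = e^(−0) + e^(−0.56889) + e^(−1.5000) + e^(−2.3889) + e^(−3.0000) = 1.0000 + 0.56615 + 0.22313 + 0.091731 + 0.049787 = 1.9308.
P₃ = e^(−E₃/kT) / Z = 0.091731/1.9308 = 0.0475.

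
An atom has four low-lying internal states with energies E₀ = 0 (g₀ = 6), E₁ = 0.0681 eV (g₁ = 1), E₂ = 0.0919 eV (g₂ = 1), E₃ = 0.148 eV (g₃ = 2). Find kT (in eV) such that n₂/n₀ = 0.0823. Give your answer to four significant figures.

n₂/n₀ = (g₂/g₀) exp[−(E₂−E₀)/kT] = 0.0823.
⇒ (E₂−E₀)/kT = ln((1/6)/0.0823) = ln(2.02511) = 0.705624.
kT = 0.0919 eV / 0.705624 = 0.1302 eV.

0.1302 eV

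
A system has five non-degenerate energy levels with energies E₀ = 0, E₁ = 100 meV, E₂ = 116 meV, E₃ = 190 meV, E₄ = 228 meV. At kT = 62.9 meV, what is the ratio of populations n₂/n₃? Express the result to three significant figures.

n₂/n₃ = exp[−(E₂−E₃)/kT] = exp(−(-74 meV)/(62.9 meV)) = exp(1.1765) = 3.24.

3.24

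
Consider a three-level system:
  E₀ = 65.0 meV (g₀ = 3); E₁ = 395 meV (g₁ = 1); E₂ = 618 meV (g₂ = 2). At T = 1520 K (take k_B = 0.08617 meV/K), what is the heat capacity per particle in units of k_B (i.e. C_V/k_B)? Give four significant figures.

k_BT = 0.08617 × 1520 K = 130.978 meV.
Eᵢ/kT = 0.496267, 3.01577, 4.71835.
Z = Σ gᵢe^(−Eᵢ/kT) = 3·e^(−0.496267) + 1·e^(−3.01577) + 2·e^(−4.71835) = 1.82640 + 0.0490081 + 0.0178598 = 1.89327.
⟨E⟩ = 78.7587 meV, ⟨E²⟩ = 11717.4 meV².
C_V/k_B = (⟨E²⟩ − ⟨E⟩²)/(kT)² = (11717.4 − 6202.93)/17155.2 = 0.3214.

0.3214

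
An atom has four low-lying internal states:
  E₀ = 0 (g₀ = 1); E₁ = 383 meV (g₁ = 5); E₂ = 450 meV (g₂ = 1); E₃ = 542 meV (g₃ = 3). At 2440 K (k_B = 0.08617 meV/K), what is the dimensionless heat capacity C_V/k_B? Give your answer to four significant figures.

1.047

k_BT = 0.08617 × 2440 K = 210.255 meV.
Eᵢ/kT = 0, 1.82160, 2.14026, 2.57782.
Z = Σ gᵢe^(−Eᵢ/kT) = 1·e^(−0) + 5·e^(−1.82160) + 1·e^(−2.14026) + 3·e^(−2.57782) = 1.00000 + 0.808834 + 0.117624 + 0.227818 = 2.15428.
⟨E⟩ = 225.686 meV, ⟨E²⟩ = 97197.5 meV².
C_V/k_B = (⟨E²⟩ − ⟨E⟩²)/(kT)² = (97197.5 − 50934.2)/44207.2 = 1.047.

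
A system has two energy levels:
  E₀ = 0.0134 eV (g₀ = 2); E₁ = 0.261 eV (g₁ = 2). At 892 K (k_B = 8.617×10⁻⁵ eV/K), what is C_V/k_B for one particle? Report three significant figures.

k_BT = 8.617×10⁻⁵ × 892 K = 0.076864 eV.
Eᵢ/kT = 0.17433, 3.3956.
Z = Σ gᵢe^(−Eᵢ/kT) = 2·e^(−0.17433) + 2·e^(−3.3956) = 1.6800 + 0.067041 = 1.7470.
⟨E⟩ = 0.022902 eV, ⟨E²⟩ = 0.0027868 eV².
C_V/k_B = (⟨E²⟩ − ⟨E⟩²)/(kT)² = (0.0027868 − 0.00052450)/0.0059081 = 0.383.

0.383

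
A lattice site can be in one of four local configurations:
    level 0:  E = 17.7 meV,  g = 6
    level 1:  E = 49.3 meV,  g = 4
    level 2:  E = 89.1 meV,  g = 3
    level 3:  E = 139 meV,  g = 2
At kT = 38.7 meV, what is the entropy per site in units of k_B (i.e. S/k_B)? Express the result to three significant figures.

Eᵢ/kT = 0.45736, 1.2739, 2.3023, 3.5917.
Z = Σ gᵢe^(−Eᵢ/kT) = 6·e^(−0.45736) + 4·e^(−1.2739) + 3·e^(−2.3023) + 2·e^(−3.5917) = 3.7977 + 1.1190 + 0.30009 + 0.055103 = 5.2719.
⟨E⟩ = Σ EᵢPᵢ = 29.739 meV.
S/k_B = ln Z + ⟨E⟩/kT = ln(5.2719) + 29.739/38.7 = 1.6624 + 0.76845 = 2.43.

2.43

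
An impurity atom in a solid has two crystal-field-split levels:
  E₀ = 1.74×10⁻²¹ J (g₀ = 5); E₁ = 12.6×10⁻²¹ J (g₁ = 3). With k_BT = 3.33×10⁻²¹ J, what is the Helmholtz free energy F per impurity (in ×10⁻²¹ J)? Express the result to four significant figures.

Eᵢ/kT = 0.522523, 3.78378.
Z = Σ gᵢe^(−Eᵢ/kT) = 5·e^(−0.522523) + 3·e^(−3.78378) = 2.96511 + 0.0682098 = 3.03332.
F = −kT ln Z = −3.33 × ln(3.03332) = −3.33 × 1.10966 = -3.695 ×10⁻²¹ J.

-3.695 ×10⁻²¹ J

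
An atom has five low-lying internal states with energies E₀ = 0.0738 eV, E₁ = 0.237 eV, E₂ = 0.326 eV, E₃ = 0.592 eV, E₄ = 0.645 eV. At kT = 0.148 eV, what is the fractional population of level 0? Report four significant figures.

0.6389

Eᵢ/kT = 0.498649, 1.60135, 2.20270, 4.00000, 4.35811.
Z = Σ e^(−Eᵢ/kT) = e^(−0.498649) + e^(−1.60135) + e^(−2.20270) + e^(−4.00000) + e^(−4.35811) = 0.607351 + 0.201624 + 0.110504 + 0.0183156 + 0.0128026 = 0.950597.
P₀ = e^(−E₀/kT) / Z = 0.607351/0.950597 = 0.6389.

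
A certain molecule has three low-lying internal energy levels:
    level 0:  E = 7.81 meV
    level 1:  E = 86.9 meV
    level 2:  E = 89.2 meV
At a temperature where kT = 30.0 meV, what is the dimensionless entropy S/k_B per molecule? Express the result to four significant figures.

Eᵢ/kT = 0.260333, 2.89667, 2.97333.
Z = Σ e^(−Eᵢ/kT) = e^(−0.260333) + e^(−2.89667) + e^(−2.97333) = 0.770795 + 0.0552068 + 0.0511328 = 0.877135.
⟨E⟩ = Σ EᵢPᵢ = 17.5326 meV.
S/k_B = ln Z + ⟨E⟩/kT = ln(0.877135) + 17.5326/30.0 = -0.131094 + 0.584420 = 0.4533.

0.4533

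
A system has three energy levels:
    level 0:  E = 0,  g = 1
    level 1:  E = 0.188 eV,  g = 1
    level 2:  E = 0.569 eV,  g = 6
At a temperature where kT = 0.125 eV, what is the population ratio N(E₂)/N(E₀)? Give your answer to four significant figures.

n₂/n₀ = (g₂/g₀) exp[−(E₂−E₀)/kT] = (6/1) × exp(−(0.569 eV)/(0.125 eV)) = (6/1) × exp(-4.55200) = 0.06328.

0.06328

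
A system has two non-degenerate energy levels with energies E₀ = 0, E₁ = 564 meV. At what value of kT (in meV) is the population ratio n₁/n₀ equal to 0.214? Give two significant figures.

370 meV

n₁/n₀ = exp[−(E₁−E₀)/kT] = 0.214.
⇒ (E₁−E₀)/kT = ln(1/0.214) = ln(4.673) = 1.542.
kT = 564 meV / 1.542 = 370 meV.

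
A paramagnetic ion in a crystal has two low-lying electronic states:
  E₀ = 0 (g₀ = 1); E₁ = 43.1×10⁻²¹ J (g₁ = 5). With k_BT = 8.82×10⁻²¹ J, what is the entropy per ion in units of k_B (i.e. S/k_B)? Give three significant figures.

0.215

Eᵢ/kT = 0, 4.8866.
Z = Σ gᵢe^(−Eᵢ/kT) = 1·e^(−0) + 5·e^(−4.8866) = 1.0000 + 0.037735 = 1.0377.
⟨E⟩ = Σ EᵢPᵢ = 1.5673 ×10⁻²¹ J.
S/k_B = ln Z + ⟨E⟩/kT = ln(1.0377) + 1.5673/8.82 = 0.037007 + 0.17770 = 0.215.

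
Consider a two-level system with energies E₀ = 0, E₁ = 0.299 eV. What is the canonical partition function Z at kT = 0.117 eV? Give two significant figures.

Z = 1.1

Eᵢ/kT = 0, 2.556.
Z = Σ e^(−Eᵢ/kT) = e^(−0) + e^(−2.556) = 1.000 + 0.07761 = 1.078.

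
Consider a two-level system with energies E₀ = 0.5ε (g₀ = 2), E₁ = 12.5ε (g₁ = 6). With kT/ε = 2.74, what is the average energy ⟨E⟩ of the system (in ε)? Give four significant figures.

0.9348 ε

Eᵢ/kT = 0.182482, 4.56204.
Z = Σ gᵢe^(−Eᵢ/kT) = 2·e^(−0.182482) + 6·e^(−4.56204) = 1.66640 + 0.0626444 = 1.72904.
⟨E⟩ = Σ Eᵢ gᵢe^(−Eᵢ/kT) / Z = (0.5·1.66640 + 12.5·0.0626444) / 1.72904 = 0.9348 ε.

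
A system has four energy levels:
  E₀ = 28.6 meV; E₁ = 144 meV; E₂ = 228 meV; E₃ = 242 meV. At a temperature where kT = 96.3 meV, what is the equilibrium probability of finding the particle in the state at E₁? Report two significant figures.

0.20

Eᵢ/kT = 0.2970, 1.495, 2.368, 2.513.
Z = Σ e^(−Eᵢ/kT) = e^(−0.2970) + e^(−1.495) + e^(−2.368) + e^(−2.513) = 0.7430 + 0.2242 + 0.09367 + 0.08102 = 1.142.
P₁ = e^(−E₁/kT) / Z = 0.2242/1.142 = 0.20.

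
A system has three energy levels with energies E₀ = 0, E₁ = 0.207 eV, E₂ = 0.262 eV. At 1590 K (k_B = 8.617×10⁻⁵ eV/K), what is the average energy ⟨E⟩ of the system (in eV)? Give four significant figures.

k_BT = 8.617×10⁻⁵ × 1590 K = 0.137010 eV.
Eᵢ/kT = 0, 1.51084, 1.91227.
Z = Σ e^(−Eᵢ/kT) = e^(−0) + e^(−1.51084) + e^(−1.91227) = 1.00000 + 0.220724 + 0.147745 = 1.36847.
⟨E⟩ = Σ Eᵢ e^(−Eᵢ/kT) / Z = (0·1.00000 + 0.207·0.220724 + 0.262·0.147745) / 1.36847 = 0.06167 eV.

0.06167 eV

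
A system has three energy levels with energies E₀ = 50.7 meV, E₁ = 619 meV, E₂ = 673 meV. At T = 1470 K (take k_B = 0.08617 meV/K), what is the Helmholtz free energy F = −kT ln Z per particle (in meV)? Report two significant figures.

k_BT = 0.08617 × 1470 K = 126.7 meV.
Eᵢ/kT = 0.4002, 4.886, 5.312.
Z = Σ e^(−Eᵢ/kT) = e^(−0.4002) + e^(−4.886) + e^(−5.312) = 0.6702 + 0.007552 + 0.004932 = 0.6827.
F = −kT ln Z = −126.7 × ln(0.6827) = −126.7 × -0.3817 = 48 meV.

48 meV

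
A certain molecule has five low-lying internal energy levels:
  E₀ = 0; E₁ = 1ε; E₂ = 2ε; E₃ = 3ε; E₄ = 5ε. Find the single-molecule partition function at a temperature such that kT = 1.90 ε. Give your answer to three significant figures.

Z = 2.22

Eᵢ/kT = 0, 0.52632, 1.0526, 1.5789, 2.6316.
Z = Σ e^(−Eᵢ/kT) = e^(−0) + e^(−0.52632) + e^(−1.0526) + e^(−1.5789) + e^(−2.6316) = 1.0000 + 0.59078 + 0.34903 + 0.20620 + 0.071963 = 2.2180.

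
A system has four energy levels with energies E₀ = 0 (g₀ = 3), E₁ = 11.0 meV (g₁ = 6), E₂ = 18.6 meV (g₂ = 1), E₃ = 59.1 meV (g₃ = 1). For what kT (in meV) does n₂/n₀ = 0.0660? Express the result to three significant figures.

11.5 meV

n₂/n₀ = (g₂/g₀) exp[−(E₂−E₀)/kT] = 0.0660.
⇒ (E₂−E₀)/kT = ln((1/3)/0.0660) = ln(5.0505) = 1.6195.
kT = 18.6 meV / 1.6195 = 11.5 meV.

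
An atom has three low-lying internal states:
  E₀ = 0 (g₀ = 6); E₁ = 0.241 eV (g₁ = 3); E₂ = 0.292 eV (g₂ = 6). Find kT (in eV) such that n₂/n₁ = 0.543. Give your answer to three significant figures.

n₂/n₁ = (g₂/g₁) exp[−(E₂−E₁)/kT] = 0.543.
⇒ (E₂−E₁)/kT = ln((6/3)/0.543) = ln(3.6832) = 1.3038.
kT = 0.051 eV / 1.3038 = 0.0391 eV.

0.0391 eV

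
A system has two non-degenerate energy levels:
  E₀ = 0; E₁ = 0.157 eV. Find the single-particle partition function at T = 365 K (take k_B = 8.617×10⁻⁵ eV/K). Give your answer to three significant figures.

k_BT = 8.617×10⁻⁵ × 365 K = 0.031452 eV.
Eᵢ/kT = 0, 4.9917.
Z = Σ e^(−Eᵢ/kT) = e^(−0) + e^(−4.9917) = 1.0000 + 0.0067941 = 1.0068.

Z = 1.01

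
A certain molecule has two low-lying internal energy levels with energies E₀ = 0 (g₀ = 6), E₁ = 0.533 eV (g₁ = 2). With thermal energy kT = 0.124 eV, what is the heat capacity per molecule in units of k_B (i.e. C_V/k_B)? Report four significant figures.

Eᵢ/kT = 0, 4.29839.
Z = Σ gᵢe^(−Eᵢ/kT) = 6·e^(−0) + 2·e^(−4.29839) = 6.00000 + 0.0271808 = 6.02718.
⟨E⟩ = 0.00240367 eV, ⟨E²⟩ = 0.00128116 eV².
C_V/k_B = (⟨E²⟩ − ⟨E⟩²)/(kT)² = (0.00128116 − 0.00000577763)/0.0153760 = 0.08295.

0.08295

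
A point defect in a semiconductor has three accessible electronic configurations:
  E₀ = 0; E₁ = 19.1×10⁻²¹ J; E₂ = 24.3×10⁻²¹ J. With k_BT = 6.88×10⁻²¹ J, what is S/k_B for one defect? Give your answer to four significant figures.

Eᵢ/kT = 0, 2.77616, 3.53198.
Z = Σ e^(−Eᵢ/kT) = e^(−0) + e^(−2.77616) + e^(−3.53198) = 1.00000 + 0.0622772 + 0.0292469 = 1.09152.
⟨E⟩ = Σ EᵢPᵢ = 1.74087 ×10⁻²¹ J.
S/k_B = ln Z + ⟨E⟩/kT = ln(1.09152) + 1.74087/6.88 = 0.0875712 + 0.253033 = 0.3406.

0.3406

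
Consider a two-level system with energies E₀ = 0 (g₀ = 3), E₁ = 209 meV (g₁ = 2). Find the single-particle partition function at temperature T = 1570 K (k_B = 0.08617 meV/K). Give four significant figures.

k_BT = 0.08617 × 1570 K = 135.287 meV.
Eᵢ/kT = 0, 1.54486.
Z = Σ gᵢe^(−Eᵢ/kT) = 3·e^(−0) + 2·e^(−1.54486) = 3.00000 + 0.426683 = 3.42668.

Z = 3.427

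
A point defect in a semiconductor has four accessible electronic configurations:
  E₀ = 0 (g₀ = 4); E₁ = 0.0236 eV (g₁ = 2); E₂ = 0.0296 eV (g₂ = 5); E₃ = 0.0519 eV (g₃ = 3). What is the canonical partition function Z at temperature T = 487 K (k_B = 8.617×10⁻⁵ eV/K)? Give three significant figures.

k_BT = 8.617×10⁻⁵ × 487 K = 0.041965 eV.
Eᵢ/kT = 0, 0.56237, 0.70535, 1.2367.
Z = Σ gᵢe^(−Eᵢ/kT) = 4·e^(−0) + 2·e^(−0.56237) + 5·e^(−0.70535) + 3·e^(−1.2367) = 4.0000 + 1.1397 + 2.4697 + 0.87102 = 8.4804.

Z = 8.48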